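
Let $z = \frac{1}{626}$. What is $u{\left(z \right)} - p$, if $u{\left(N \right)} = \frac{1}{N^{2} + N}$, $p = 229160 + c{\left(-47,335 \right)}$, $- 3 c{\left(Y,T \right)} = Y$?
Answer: $- \frac{47767089}{209} \approx -2.2855 \cdot 10^{5}$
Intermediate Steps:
$c{\left(Y,T \right)} = - \frac{Y}{3}$
$z = \frac{1}{626} \approx 0.0015974$
$p = \frac{687527}{3}$ ($p = 229160 - - \frac{47}{3} = 229160 + \frac{47}{3} = \frac{687527}{3} \approx 2.2918 \cdot 10^{5}$)
$u{\left(N \right)} = \frac{1}{N + N^{2}}$
$u{\left(z \right)} - p = \frac{\frac{1}{\frac{1}{626}}}{1 + \frac{1}{626}} - \frac{687527}{3} = \frac{626}{\frac{627}{626}} - \frac{687527}{3} = 626 \cdot \frac{626}{627} - \frac{687527}{3} = \frac{391876}{627} - \frac{687527}{3} = - \frac{47767089}{209}$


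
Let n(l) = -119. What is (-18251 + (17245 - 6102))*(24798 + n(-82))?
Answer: -175418332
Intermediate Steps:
(-18251 + (17245 - 6102))*(24798 + n(-82)) = (-18251 + (17245 - 6102))*(24798 - 119) = (-18251 + 11143)*24679 = -7108*24679 = -175418332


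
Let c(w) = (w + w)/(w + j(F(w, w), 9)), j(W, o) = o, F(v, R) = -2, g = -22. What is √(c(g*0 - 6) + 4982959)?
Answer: √4982955 ≈ 2232.3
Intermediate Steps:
c(w) = 2*w/(9 + w) (c(w) = (w + w)/(w + 9) = (2*w)/(9 + w) = 2*w/(9 + w))
√(c(g*0 - 6) + 4982959) = √(2*(-22*0 - 6)/(9 + (-22*0 - 6)) + 4982959) = √(2*(0 - 6)/(9 + (0 - 6)) + 4982959) = √(2*(-6)/(9 - 6) + 4982959) = √(2*(-6)/3 + 4982959) = √(2*(-6)*(⅓) + 4982959) = √(-4 + 4982959) = √4982955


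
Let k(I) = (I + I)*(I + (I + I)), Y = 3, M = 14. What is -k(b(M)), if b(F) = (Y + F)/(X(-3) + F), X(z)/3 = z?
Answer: -1734/25 ≈ -69.360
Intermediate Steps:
X(z) = 3*z
b(F) = (3 + F)/(-9 + F) (b(F) = (3 + F)/(3*(-3) + F) = (3 + F)/(-9 + F))
k(I) = 6*I**2 (k(I) = (2*I)*(I + 2*I) = (2*I)*(3*I) = 6*I**2)
-k(b(M)) = -6*((3 + 14)/(-9 + 14))**2 = -6*(17/5)**2 = -6*289/25 = -1*1734/25 = -1734/25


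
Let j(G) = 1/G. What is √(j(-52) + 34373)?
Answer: √23236135/26 ≈ 185.40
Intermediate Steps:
√(j(-52) + 34373) = √(1/(-52) + 34373) = √(-1/52 + 34373) = √(1787395/52) = √23236135/26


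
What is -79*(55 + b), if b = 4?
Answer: -4661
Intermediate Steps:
-79*(55 + b) = -79*(55 + 4) = -79*59 = -4661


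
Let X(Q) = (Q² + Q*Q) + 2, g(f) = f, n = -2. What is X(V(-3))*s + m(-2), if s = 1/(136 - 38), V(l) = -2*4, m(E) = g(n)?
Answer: -33/49 ≈ -0.67347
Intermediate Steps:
m(E) = -2
V(l) = -8
X(Q) = 2 + 2*Q² (X(Q) = (Q² + Q²) + 2 = 2*Q² + 2 = 2 + 2*Q²)
s = 1/98 ≈ 0.010204
X(V(-3))*s + m(-2) = (2 + 2*(-8)²)*(1/98) - 2 = (2 + 2*64)*(1/98) - 2 = (2 + 128)*(1/98) - 2 = 130*(1/98) - 2 = 65/49 - 2 = -33/49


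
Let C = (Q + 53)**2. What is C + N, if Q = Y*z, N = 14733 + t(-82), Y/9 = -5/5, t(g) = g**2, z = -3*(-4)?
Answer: 24482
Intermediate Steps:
z = 12
Y = -9 (Y = 9*(-5/5) = 9*(-5*1/5) = 9*(-1) = -9)
N = 21457 (N = 14733 + (-82)**2 = 14733 + 6724 = 21457)
Q = -108 (Q = -9*12 = -108)
C = 3025 (C = (-108 + 53)**2 = (-55)**2 = 3025)
C + N = 3025 + 21457 = 24482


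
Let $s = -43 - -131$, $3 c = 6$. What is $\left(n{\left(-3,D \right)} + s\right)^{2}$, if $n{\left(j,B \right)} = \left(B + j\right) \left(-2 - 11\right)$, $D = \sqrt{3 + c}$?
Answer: $16974 - 3302 \sqrt{5} \approx 9590.5$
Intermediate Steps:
$c = 2$ ($c = \frac{1}{3} \cdot 6 = 2$)
$D = \sqrt{5}$ ($D = \sqrt{3 + 2} = \sqrt{5} \approx 2.2361$)
$n{\left(j,B \right)} = - 13 B - 13 j$ ($n{\left(j,B \right)} = \left(B + j\right) \left(-13\right) = - 13 B - 13 j$)
$s = 88$ ($s = -43 + 131 = 88$)
$\left(n{\left(-3,D \right)} + s\right)^{2} = \left(\left(- 13 \sqrt{5} - -39\right) + 88\right)^{2} = \left(\left(- 13 \sqrt{5} + 39\right) + 88\right)^{2} = \left(\left(39 - 13 \sqrt{5}\right) + 88\right)^{2} = \left(127 - 13 \sqrt{5}\right)^{2}$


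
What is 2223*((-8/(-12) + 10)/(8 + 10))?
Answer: 3952/3 ≈ 1317.3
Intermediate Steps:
2223*((-8/(-12) + 10)/(8 + 10)) = 2223*((-8*(-1/12) + 10)/18) = 2223*((2/3 + 10)*(1/18)) = 2223*((32/3)*(1/18)) = 2223*(16/27) = 3952/3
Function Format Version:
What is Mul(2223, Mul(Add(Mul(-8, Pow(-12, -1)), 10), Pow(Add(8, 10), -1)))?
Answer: Rational(3952, 3) ≈ 1317.3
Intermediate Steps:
Mul(2223, Mul(Add(Mul(-8, Pow(-12, -1)), 10), Pow(Add(8, 10), -1))) = Mul(2223, Mul(Add(Mul(-8, Rational(-1, 12)), 10), Pow(18, -1))) = Mul(2223, Mul(Add(Rational(2, 3), 10), Rational(1, 18))) = Mul(2223, Mul(Rational(32, 3), Rational(1, 18))) = Mul(2223, Rational(16, 27)) = Rational(3952, 3)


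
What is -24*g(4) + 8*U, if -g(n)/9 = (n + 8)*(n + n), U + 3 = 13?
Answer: 20816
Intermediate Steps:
U = 10 (U = -3 + 13 = 10)
g(n) = -18*n*(8 + n) (g(n) = -9*(n + 8)*(n + n) = -9*(8 + n)*2*n = -18*n*(8 + n))
-24*g(4) + 8*U = -(-432)*4*(8 + 4) + 8*10 = -(-432)*4*12 + 80 = -24*(-864) + 80 = 20736 + 80 = 20816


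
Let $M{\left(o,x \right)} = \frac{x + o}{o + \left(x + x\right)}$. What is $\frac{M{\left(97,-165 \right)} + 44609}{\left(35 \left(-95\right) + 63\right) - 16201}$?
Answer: $- \frac{10393965}{4534879} \approx -2.292$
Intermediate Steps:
$M{\left(o,x \right)} = \frac{o + x}{o + 2 x}$
$\frac{M{\left(97,-165 \right)} + 44609}{\left(35 \left(-95\right) + 63\right) - 16201} = \frac{\frac{97 - 165}{97 + 2 \left(-165\right)} + 44609}{\left(35 \left(-95\right) + 63\right) - 16201} = \frac{\frac{1}{97 - 330} \left(-68\right) + 44609}{\left(-3325 + 63\right) - 16201} = \frac{\frac{1}{-233} \left(-68\right) + 44609}{-3262 - 16201} = \frac{\left(- \frac{1}{233}\right) \left(-68\right) + 44609}{-19463} = \left(\frac{68}{233} + 44609\right) \left(- \frac{1}{19463}\right) = \frac{10393965}{233} \left(- \frac{1}{19463}\right) = - \frac{10393965}{4534879}$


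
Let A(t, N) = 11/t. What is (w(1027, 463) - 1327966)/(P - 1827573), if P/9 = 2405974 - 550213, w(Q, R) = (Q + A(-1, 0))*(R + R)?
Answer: -64525/2479046 ≈ -0.026028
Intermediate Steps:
w(Q, R) = 2*R*(-11 + Q) (w(Q, R) = (Q + 11/(-1))*(R + R) = (Q + 11*(-1))*(2*R) = (Q - 11)*(2*R) = (-11 + Q)*(2*R) = 2*R*(-11 + Q))
P = 16701849 (P = 9*(2405974 - 550213) = 9*1855761 = 16701849)
(w(1027, 463) - 1327966)/(P - 1827573) = (2*463*(-11 + 1027) - 1327966)/(16701849 - 1827573) = (2*463*1016 - 1327966)/14874276 = (940816 - 1327966)*(1/14874276) = -387150*1/14874276 = -64525/2479046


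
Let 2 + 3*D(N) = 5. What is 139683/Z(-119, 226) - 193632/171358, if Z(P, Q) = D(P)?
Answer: 11967802941/85679 ≈ 1.3968e+5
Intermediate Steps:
D(N) = 1 (D(N) = -⅔ + (⅓)*5 = -⅔ + 5/3 = 1)
Z(P, Q) = 1
139683/Z(-119, 226) - 193632/171358 = 139683/1 - 193632/171358 = 139683*1 - 193632*1/171358 = 139683 - 96816/85679 = 11967802941/85679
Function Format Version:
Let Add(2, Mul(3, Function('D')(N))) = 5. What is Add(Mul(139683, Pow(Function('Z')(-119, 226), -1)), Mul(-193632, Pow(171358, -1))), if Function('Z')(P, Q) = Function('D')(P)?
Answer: Rational(11967802941, 85679) ≈ 1.3968e+5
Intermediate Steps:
Function('D')(N) = 1 (Function('D')(N) = Add(Rational(-2, 3), Mul(Rational(1, 3), 5)) = Add(Rational(-2, 3), Rational(5, 3)) = 1)
Function('Z')(P, Q) = 1
Add(Mul(139683, Pow(Function('Z')(-119, 226), -1)), Mul(-193632, Pow(171358, -1))) = Add(Mul(139683, Pow(1, -1)), Mul(-193632, Pow(171358, -1))) = Add(Mul(139683, 1), Mul(-193632, Rational(1, 171358))) = Add(139683, Rational(-96816, 85679)) = Rational(11967802941, 85679)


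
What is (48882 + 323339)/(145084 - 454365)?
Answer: -372221/309281 ≈ -1.2035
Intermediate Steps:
(48882 + 323339)/(145084 - 454365) = 372221/(-309281) = 372221*(-1/309281) = -372221/309281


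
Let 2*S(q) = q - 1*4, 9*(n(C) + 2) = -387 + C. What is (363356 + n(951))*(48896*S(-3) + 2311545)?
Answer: 2333580912250/3 ≈ 7.7786e+11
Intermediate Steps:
n(C) = -45 + C/9 (n(C) = -2 + (-387 + C)/9 = -2 + (-43 + C/9) = -45 + C/9)
S(q) = -2 + q/2 (S(q) = (q - 1*4)/2 = (q - 4)/2 = (-4 + q)/2 = -2 + q/2)
(363356 + n(951))*(48896*S(-3) + 2311545) = (363356 + (-45 + (⅑)*951))*(48896*(-2 + (½)*(-3)) + 2311545) = (363356 + (-45 + 317/3))*(48896*(-2 - 3/2) + 2311545) = (363356 + 182/3)*(48896*(-7/2) + 2311545) = 1090250*(-171136 + 2311545)/3 = (1090250/3)*2140409 = 2333580912250/3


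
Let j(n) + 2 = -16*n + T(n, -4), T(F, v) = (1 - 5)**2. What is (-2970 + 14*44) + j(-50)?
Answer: -1540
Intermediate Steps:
T(F, v) = 16 (T(F, v) = (-4)**2 = 16)
j(n) = 14 - 16*n (j(n) = -2 + (-16*n + 16) = -2 + (16 - 16*n) = 14 - 16*n)
(-2970 + 14*44) + j(-50) = (-2970 + 14*44) + (14 - 16*(-50)) = (-2970 + 616) + (14 + 800) = -2354 + 814 = -1540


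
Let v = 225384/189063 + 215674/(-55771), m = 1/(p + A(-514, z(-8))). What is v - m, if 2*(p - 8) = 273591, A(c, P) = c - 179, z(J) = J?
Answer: -2559436348310368/956787178418211 ≈ -2.6750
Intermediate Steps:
A(c, P) = -179 + c
p = 273607/2 (p = 8 + (½)*273591 = 8 + 273591/2 = 273607/2 ≈ 1.3680e+5)
m = 2/272221 (m = 1/(273607/2 + (-179 - 514)) = 1/(273607/2 - 693) = 1/(272221/2) = 2/272221 ≈ 7.3470e-6)
v = -9402027466/3514744191 (v = 225384*(1/189063) + 215674*(-1/55771) = 75128/63021 - 215674/55771 = -9402027466/3514744191 ≈ -2.6750)
v - m = -9402027466/3514744191 - 1*2/272221 = -9402027466/3514744191 - 2/272221 = -2559436348310368/956787178418211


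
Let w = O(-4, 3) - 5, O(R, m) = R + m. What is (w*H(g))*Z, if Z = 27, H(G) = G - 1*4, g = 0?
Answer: 648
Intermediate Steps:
H(G) = -4 + G (H(G) = G - 4 = -4 + G)
w = -6 (w = (-4 + 3) - 5 = -1 - 5 = -6)
(w*H(g))*Z = -6*(-4 + 0)*27 = -6*(-4)*27 = 24*27 = 648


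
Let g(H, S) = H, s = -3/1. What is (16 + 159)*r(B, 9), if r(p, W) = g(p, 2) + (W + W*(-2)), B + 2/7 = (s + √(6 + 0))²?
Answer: 1000 - 1050*√6 ≈ -1572.0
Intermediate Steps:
s = -3 (s = -3*1 = -3)
B = -2/7 + (-3 + √6)² (B = -2/7 + (-3 + √(6 + 0))² = -2/7 + (-3 + √6)² ≈ 0.017347)
r(p, W) = p - W (r(p, W) = p + (W + W*(-2)) = p + (W - 2*W) = p - W)
(16 + 159)*r(B, 9) = (16 + 159)*((103/7 - 6*√6) - 1*9) = 175*((103/7 - 6*√6) - 9) = 175*(40/7 - 6*√6) = 1000 - 1050*√6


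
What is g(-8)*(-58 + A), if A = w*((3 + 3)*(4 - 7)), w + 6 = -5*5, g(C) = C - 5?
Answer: -6500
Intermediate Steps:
g(C) = -5 + C
w = -31 (w = -6 - 5*5 = -6 - 25 = -31)
A = 558 (A = -31*(3 + 3)*(4 - 7) = -186*(-3) = -31*(-18) = 558)
g(-8)*(-58 + A) = (-5 - 8)*(-58 + 558) = -13*500 = -6500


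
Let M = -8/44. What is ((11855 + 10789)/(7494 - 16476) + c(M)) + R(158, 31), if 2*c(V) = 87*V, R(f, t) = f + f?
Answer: 1677273/5489 ≈ 305.57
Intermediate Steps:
M = -2/11 (M = -8*1/44 = -2/11 ≈ -0.18182)
R(f, t) = 2*f
c(V) = 87*V/2 (c(V) = (87*V)/2 = 87*V/2)
((11855 + 10789)/(7494 - 16476) + c(M)) + R(158, 31) = ((11855 + 10789)/(7494 - 16476) + (87/2)*(-2/11)) + 2*158 = (22644/(-8982) - 87/11) + 316 = (22644*(-1/8982) - 87/11) + 316 = (-1258/499 - 87/11) + 316 = -57251/5489 + 316 = 1677273/5489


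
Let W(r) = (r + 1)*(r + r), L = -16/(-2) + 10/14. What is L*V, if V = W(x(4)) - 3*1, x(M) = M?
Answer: 2257/7 ≈ 322.43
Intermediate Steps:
L = 61/7 (L = -16*(-½) + 10*(1/14) = 8 + 5/7 = 61/7 ≈ 8.7143)
W(r) = 2*r*(1 + r) (W(r) = (1 + r)*(2*r) = 2*r*(1 + r))
V = 37 (V = 2*4*(1 + 4) - 3*1 = 2*4*5 - 3 = 40 - 3 = 37)
L*V = (61/7)*37 = 2257/7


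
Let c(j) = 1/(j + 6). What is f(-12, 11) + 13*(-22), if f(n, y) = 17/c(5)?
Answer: -99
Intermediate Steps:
c(j) = 1/(6 + j)
f(n, y) = 187 (f(n, y) = 17/(1/(6 + 5)) = 17/(1/11) = 17*11 = 187)
f(-12, 11) + 13*(-22) = 187 + 13*(-22) = 187 - 286 = -99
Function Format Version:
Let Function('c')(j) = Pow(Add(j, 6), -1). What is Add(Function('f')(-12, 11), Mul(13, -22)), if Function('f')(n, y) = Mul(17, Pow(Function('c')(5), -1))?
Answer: -99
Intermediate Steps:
Function('c')(j) = Pow(Add(6, j), -1)
Function('f')(n, y) = 187 (Function('f')(n, y) = Mul(17, Pow(Pow(Add(6, 5), -1), -1)) = Mul(17, Pow(Pow(11, -1), -1)) = Mul(17, Pow(Rational(1, 11), -1)) = Mul(17, 11) = 187)
Add(Function('f')(-12, 11), Mul(13, -22)) = Add(187, Mul(13, -22)) = Add(187, -286) = -99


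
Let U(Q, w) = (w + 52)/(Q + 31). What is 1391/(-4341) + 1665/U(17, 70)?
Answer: 173381509/264801 ≈ 654.76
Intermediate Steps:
U(Q, w) = (52 + w)/(31 + Q)
1391/(-4341) + 1665/U(17, 70) = 1391/(-4341) + 1665/(((52 + 70)/(31 + 17))) = 1391*(-1/4341) + 1665/((122/48)) = -1391/4341 + 1665/(((1/48)*122)) = -1391/4341 + 1665/(61/24) = -1391/4341 + 1665*(24/61) = -1391/4341 + 39960/61 = 173381509/264801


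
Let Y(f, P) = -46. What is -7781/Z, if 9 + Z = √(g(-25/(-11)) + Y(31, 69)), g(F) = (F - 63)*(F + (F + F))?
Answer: 8473509/65467 + 85591*I*√55666/65467 ≈ 129.43 + 308.46*I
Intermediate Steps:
g(F) = 3*F*(-63 + F) (g(F) = (-63 + F)*(F + 2*F) = (-63 + F)*(3*F) = 3*F*(-63 + F))
Z = -9 + I*√55666/11 (Z = -9 + √(3*(-25/(-11))*(-63 - 25/(-11)) - 46) = -9 + √(3*(-25*(-1/11))*(-63 - 25*(-1/11)) - 46) = -9 + √(3*(25/11)*(-63 + 25/11) - 46) = -9 + √(3*(25/11)*(-668/11) - 46) = -9 + √(-50100/121 - 46) = -9 + √(-55666/121) = -9 + I*√55666/11 ≈ -9.0 + 21.449*I)
-7781/Z = -7781/(-9 + I*√55666/11)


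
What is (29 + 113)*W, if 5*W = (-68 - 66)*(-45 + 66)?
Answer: -399588/5 ≈ -79918.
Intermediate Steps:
W = -2814/5 (W = ((-68 - 66)*(-45 + 66))/5 = (-134*21)/5 = (⅕)*(-2814) = -2814/5 ≈ -562.80)
(29 + 113)*W = (29 + 113)*(-2814/5) = 142*(-2814/5) = -399588/5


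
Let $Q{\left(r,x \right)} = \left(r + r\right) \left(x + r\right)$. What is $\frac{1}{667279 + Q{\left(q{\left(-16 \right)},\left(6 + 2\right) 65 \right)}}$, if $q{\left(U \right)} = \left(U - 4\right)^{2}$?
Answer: $\frac{1}{1403279} \approx 7.1262 \cdot 10^{-7}$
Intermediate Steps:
$q{\left(U \right)} = \left(-4 + U\right)^{2}$
$Q{\left(r,x \right)} = 2 r \left(r + x\right)$
$\frac{1}{667279 + Q{\left(q{\left(-16 \right)},\left(6 + 2\right) 65 \right)}} = \frac{1}{667279 + 2 \left(-4 - 16\right)^{2} \left(\left(-4 - 16\right)^{2} + \left(6 + 2\right) 65\right)} = \frac{1}{667279 + 2 \left(-20\right)^{2} \left(\left(-20\right)^{2} + 8 \cdot 65\right)} = \frac{1}{667279 + 2 \cdot 400 \left(400 + 520\right)} = \frac{1}{667279 + 2 \cdot 400 \cdot 920} = \frac{1}{667279 + 736000} = \frac{1}{1403279}$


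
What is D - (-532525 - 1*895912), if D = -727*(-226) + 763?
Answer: 1593502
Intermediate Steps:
D = 165065 (D = 164302 + 763 = 165065)
D - (-532525 - 1*895912) = 165065 - (-532525 - 1*895912) = 165065 - (-532525 - 895912) = 165065 - 1*(-1428437) = 165065 + 1428437 = 1593502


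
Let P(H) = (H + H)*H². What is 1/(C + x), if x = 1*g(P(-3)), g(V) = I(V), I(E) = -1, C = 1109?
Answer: 1/1108 ≈ 0.00090253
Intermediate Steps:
P(H) = 2*H³ (P(H) = (2*H)*H² = 2*H³)
g(V) = -1
x = -1 (x = 1*(-1) = -1)
1/(C + x) = 1/(1109 - 1) = 1/1108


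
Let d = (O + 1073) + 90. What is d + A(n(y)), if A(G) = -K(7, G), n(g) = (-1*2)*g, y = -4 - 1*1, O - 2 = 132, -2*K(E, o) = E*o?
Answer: 1332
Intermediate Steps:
K(E, o) = -E*o/2
O = 134 (O = 2 + 132 = 134)
y = -5 (y = -4 - 1 = -5)
d = 1297 (d = (134 + 1073) + 90 = 1207 + 90 = 1297)
n(g) = -2*g
A(G) = 7*G/2 (A(G) = -(-1)*7*G/2 = -(-7)*G/2 = 7*G/2)
d + A(n(y)) = 1297 + 7*(-2*(-5))/2 = 1297 + (7/2)*10 = 1297 + 35 = 1332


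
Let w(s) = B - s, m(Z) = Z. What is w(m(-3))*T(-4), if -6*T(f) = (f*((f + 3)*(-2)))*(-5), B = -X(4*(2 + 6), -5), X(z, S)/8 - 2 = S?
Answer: -180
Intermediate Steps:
X(z, S) = 16 + 8*S
B = 24 (B = -(16 + 8*(-5)) = -(16 - 40) = -1*(-24) = 24)
T(f) = 5*f*(-6 - 2*f)/6 (T(f) = -f*((f + 3)*(-2))*(-5)/6 = -f*((3 + f)*(-2))*(-5)/6 = -f*(-6 - 2*f)*(-5)/6 = -(-5)*f*(-6 - 2*f)/6 = 5*f*(-6 - 2*f)/6)
w(s) = 24 - s
w(m(-3))*T(-4) = (24 - 1*(-3))*(-5/3*(-4)*(3 - 4)) = (24 + 3)*(-5/3*(-4)*(-1)) = 27*(-20/3) = -180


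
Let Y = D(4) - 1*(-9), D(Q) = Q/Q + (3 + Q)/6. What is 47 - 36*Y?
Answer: -355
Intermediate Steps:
D(Q) = 3/2 + Q/6 (D(Q) = 1 + (3 + Q)*(1/6) = 1 + (1/2 + Q/6) = 3/2 + Q/6)
Y = 67/6 (Y = (3/2 + (1/6)*4) - 1*(-9) = (3/2 + 2/3) + 9 = 13/6 + 9 = 67/6 ≈ 11.167)
47 - 36*Y = 47 - 36*67/6 = 47 - 402 = -355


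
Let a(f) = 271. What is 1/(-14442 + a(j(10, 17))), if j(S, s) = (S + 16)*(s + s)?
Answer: -1/14171 ≈ -7.0567e-5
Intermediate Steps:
j(S, s) = 2*s*(16 + S) (j(S, s) = (16 + S)*(2*s) = 2*s*(16 + S))
1/(-14442 + a(j(10, 17))) = 1/(-14442 + 271) = 1/(-14171) = -1/14171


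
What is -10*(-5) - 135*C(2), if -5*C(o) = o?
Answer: 104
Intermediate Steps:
C(o) = -o/5
-10*(-5) - 135*C(2) = -10*(-5) - (-27)*2 = 50 - 135*(-⅖) = 50 + 54 = 104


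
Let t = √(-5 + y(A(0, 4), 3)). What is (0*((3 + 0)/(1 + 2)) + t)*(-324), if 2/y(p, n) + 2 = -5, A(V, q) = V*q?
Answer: -324*I*√259/7 ≈ -744.9*I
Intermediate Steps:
y(p, n) = -2/7 (y(p, n) = 2/(-2 - 5) = 2/(-7) = 2*(-⅐) = -2/7)
t = I*√259/7 (t = √(-5 - 2/7) = √(-37/7) = I*√259/7 ≈ 2.2991*I)
(0*((3 + 0)/(1 + 2)) + t)*(-324) = (0*((3 + 0)/(1 + 2)) + I*√259/7)*(-324) = (0*(3/3) + I*√259/7)*(-324) = (0*(3*(⅓)) + I*√259/7)*(-324) = (0*1 + I*√259/7)*(-324) = (0 + I*√259/7)*(-324) = (I*√259/7)*(-324) = -324*I*√259/7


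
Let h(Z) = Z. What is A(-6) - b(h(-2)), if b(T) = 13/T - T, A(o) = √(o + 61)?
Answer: 9/2 + √55 ≈ 11.916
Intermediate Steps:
A(o) = √(61 + o)
b(T) = -T + 13/T
A(-6) - b(h(-2)) = √(61 - 6) - (-1*(-2) + 13/(-2)) = √55 - (2 + 13*(-½)) = √55 - (2 - 13/2) = √55 - 1*(-9/2) = √55 + 9/2 = 9/2 + √55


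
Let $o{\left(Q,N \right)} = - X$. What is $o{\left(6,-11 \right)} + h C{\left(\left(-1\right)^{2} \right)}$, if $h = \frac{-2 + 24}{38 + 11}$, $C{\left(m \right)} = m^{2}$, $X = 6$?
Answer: $- \frac{272}{49} \approx -5.551$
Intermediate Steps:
$o{\left(Q,N \right)} = -6$ ($o{\left(Q,N \right)} = \left(-1\right) 6 = -6$)
$h = \frac{22}{49} \approx 0.44898$
$o{\left(6,-11 \right)} + h C{\left(\left(-1\right)^{2} \right)} = -6 + \frac{22 \left(\left(-1\right)^{2}\right)^{2}}{49} = -6 + \frac{22 \cdot 1^{2}}{49} = -6 + \frac{22}{49} \cdot 1 = -6 + \frac{22}{49} = - \frac{272}{49}$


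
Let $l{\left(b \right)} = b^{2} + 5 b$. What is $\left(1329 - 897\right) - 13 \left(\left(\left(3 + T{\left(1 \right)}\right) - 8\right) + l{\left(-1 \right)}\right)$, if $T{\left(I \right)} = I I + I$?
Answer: $523$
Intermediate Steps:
$T{\left(I \right)} = I + I^{2}$ ($T{\left(I \right)} = I^{2} + I = I + I^{2}$)
$\left(1329 - 897\right) - 13 \left(\left(\left(3 + T{\left(1 \right)}\right) - 8\right) + l{\left(-1 \right)}\right) = \left(1329 - 897\right) - 13 \left(\left(\left(3 + 1 \left(1 + 1\right)\right) - 8\right) - \left(5 - 1\right)\right) = \left(1329 - 897\right) - 13 \left(\left(\left(3 + 1 \cdot 2\right) - 8\right) - 4\right) = 432 - 13 \left(\left(\left(3 + 2\right) - 8\right) - 4\right) = 432 - 13 \left(\left(5 - 8\right) - 4\right) = 432 - 13 \left(-3 - 4\right) = 432 - 13 \left(-7\right) = 432 - -91 = 432 + 91 = 523$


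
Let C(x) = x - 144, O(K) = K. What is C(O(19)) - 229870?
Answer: -229995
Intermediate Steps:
C(x) = -144 + x
C(O(19)) - 229870 = (-144 + 19) - 229870 = -125 - 229870 = -229995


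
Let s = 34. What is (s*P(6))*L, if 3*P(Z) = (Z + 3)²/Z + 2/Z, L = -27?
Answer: -4233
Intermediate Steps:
P(Z) = 2/(3*Z) + (3 + Z)²/(3*Z) (P(Z) = ((Z + 3)²/Z + 2/Z)/3 = ((3 + Z)²/Z + 2/Z)/3 = (2/Z + (3 + Z)²/Z)/3 = 2/(3*Z) + (3 + Z)²/(3*Z))
(s*P(6))*L = (34*((⅓)*(2 + (3 + 6)²)/6))*(-27) = (34*((⅓)*(⅙)*(2 + 9²)))*(-27) = (34*((⅓)*(⅙)*(2 + 81)))*(-27) = (34*((⅓)*(⅙)*83))*(-27) = (34*(83/18))*(-27) = (1411/9)*(-27) = -4233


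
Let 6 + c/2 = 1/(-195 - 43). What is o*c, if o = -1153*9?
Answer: 14828733/119 ≈ 1.2461e+5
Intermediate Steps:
o = -10377
c = -1429/119 (c = -12 + 2/(-195 - 43) = -12 + 2/(-238) = -12 + 2*(-1/238) = -12 - 1/119 = -1429/119 ≈ -12.008)
o*c = -10377*(-1429/119) = 14828733/119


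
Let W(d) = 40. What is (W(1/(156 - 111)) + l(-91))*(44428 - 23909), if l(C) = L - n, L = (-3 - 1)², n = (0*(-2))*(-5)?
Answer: 1149064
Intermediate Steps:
n = 0 (n = 0*(-5) = 0)
L = 16 (L = (-4)² = 16)
l(C) = 16 (l(C) = 16 - 1*0 = 16 + 0 = 16)
(W(1/(156 - 111)) + l(-91))*(44428 - 23909) = (40 + 16)*(44428 - 23909) = 56*20519 = 1149064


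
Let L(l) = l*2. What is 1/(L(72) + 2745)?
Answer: 1/2889 ≈ 0.00034614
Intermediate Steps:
L(l) = 2*l
1/(L(72) + 2745) = 1/(2*72 + 2745) = 1/(144 + 2745) = 1/2889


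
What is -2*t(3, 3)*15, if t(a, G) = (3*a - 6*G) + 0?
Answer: 270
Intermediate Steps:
t(a, G) = -6*G + 3*a (t(a, G) = (-6*G + 3*a) + 0 = -6*G + 3*a)
-2*t(3, 3)*15 = -2*(-6*3 + 3*3)*15 = -2*(-18 + 9)*15 = -2*(-9)*15 = 18*15 = 270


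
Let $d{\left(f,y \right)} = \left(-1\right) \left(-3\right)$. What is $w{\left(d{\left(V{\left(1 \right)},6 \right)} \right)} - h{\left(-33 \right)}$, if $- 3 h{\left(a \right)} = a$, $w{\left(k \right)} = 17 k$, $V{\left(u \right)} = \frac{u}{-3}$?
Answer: $40$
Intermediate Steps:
$V{\left(u \right)} = - \frac{u}{3}$ ($V{\left(u \right)} = u \left(- \frac{1}{3}\right) = - \frac{u}{3}$)
$d{\left(f,y \right)} = 3$
$h{\left(a \right)} = - \frac{a}{3}$
$w{\left(d{\left(V{\left(1 \right)},6 \right)} \right)} - h{\left(-33 \right)} = 17 \cdot 3 - \left(- \frac{1}{3}\right) \left(-33\right) = 51 - 11 = 40$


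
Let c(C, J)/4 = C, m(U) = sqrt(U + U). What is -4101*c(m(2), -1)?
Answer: -32808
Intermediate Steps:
m(U) = sqrt(2)*sqrt(U) (m(U) = sqrt(2*U) = sqrt(2)*sqrt(U))
c(C, J) = 4*C
-4101*c(m(2), -1) = -16404*sqrt(2)*sqrt(2) = -16404*2 = -4101*8 = -32808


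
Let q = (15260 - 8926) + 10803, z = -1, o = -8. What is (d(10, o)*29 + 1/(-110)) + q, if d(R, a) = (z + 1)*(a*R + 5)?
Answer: 1885069/110 ≈ 17137.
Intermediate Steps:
q = 17137 (q = 6334 + 10803 = 17137)
d(R, a) = 0 (d(R, a) = (-1 + 1)*(a*R + 5) = 0*(R*a + 5) = 0*(5 + R*a) = 0)
(d(10, o)*29 + 1/(-110)) + q = (0*29 + 1/(-110)) + 17137 = (0 - 1/110) + 17137 = -1/110 + 17137 = 1885069/110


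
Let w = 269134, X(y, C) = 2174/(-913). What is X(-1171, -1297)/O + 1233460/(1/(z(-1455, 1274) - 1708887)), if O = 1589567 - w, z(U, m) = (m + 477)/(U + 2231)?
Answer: -492977070682752980606441/233877733826 ≈ -2.1078e+12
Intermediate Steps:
z(U, m) = (477 + m)/(2231 + U)
X(y, C) = -2174/913 (X(y, C) = 2174*(-1/913) = -2174/913)
O = 1320433 (O = 1589567 - 1*269134 = 1589567 - 269134 = 1320433)
X(-1171, -1297)/O + 1233460/(1/(z(-1455, 1274) - 1708887)) = -2174/913/1320433 + 1233460/(1/((477 + 1274)/(2231 - 1455) - 1708887)) = -2174/913*1/1320433 + 1233460/(1/(1751/776 - 1708887)) = -2174/1205555329 + 1233460/(1/((1/776)*1751 - 1708887)) = -2174/1205555329 + 1233460/(1/(1751/776 - 1708887)) = -2174/1205555329 + 1233460/(1/(-1326094561/776)) = -2174/1205555329 + 1233460/(-776/1326094561) = -2174/1205555329 + 1233460*(-1326094561/776) = -2174/1205555329 - 408921149302765/194 = -492977070682752980606441/233877733826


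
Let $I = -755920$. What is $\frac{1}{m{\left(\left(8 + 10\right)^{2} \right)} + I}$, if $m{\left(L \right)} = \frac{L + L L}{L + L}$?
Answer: $- \frac{2}{1511515} \approx -1.3232 \cdot 10^{-6}$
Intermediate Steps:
$m{\left(L \right)} = \frac{L + L^{2}}{2 L}$
$\frac{1}{m{\left(\left(8 + 10\right)^{2} \right)} + I} = \frac{1}{\left(\frac{1}{2} + \frac{\left(8 + 10\right)^{2}}{2}\right) - 755920} = \frac{1}{\left(\frac{1}{2} + \frac{18^{2}}{2}\right) - 755920} = \frac{1}{\left(\frac{1}{2} + \frac{1}{2} \cdot 324\right) - 755920} = \frac{1}{\left(\frac{1}{2} + 162\right) - 755920} = \frac{1}{\frac{325}{2} - 755920} = \frac{1}{- \frac{1511515}{2}} = - \frac{2}{1511515}$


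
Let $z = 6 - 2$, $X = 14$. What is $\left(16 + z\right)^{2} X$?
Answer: $5600$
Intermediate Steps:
$z = 4$
$\left(16 + z\right)^{2} X = \left(16 + 4\right)^{2} \cdot 14 = 20^{2} \cdot 14 = 400 \cdot 14 = 5600$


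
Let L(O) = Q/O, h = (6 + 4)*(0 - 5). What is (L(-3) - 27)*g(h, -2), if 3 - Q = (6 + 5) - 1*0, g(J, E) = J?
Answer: 3650/3 ≈ 1216.7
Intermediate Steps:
h = -50 (h = 10*(-5) = -50)
Q = -8 (Q = 3 - ((6 + 5) - 1*0) = 3 - (11 + 0) = 3 - 1*11 = 3 - 11 = -8)
L(O) = -8/O
(L(-3) - 27)*g(h, -2) = (-8/(-3) - 27)*(-50) = (-8*(-⅓) - 27)*(-50) = (8/3 - 27)*(-50) = -73/3*(-50) = 3650/3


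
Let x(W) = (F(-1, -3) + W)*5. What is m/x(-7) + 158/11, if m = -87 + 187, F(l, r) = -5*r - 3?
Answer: 202/11 ≈ 18.364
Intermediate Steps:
F(l, r) = -3 - 5*r
m = 100
x(W) = 60 + 5*W (x(W) = ((-3 - 5*(-3)) + W)*5 = ((-3 + 15) + W)*5 = (12 + W)*5 = 60 + 5*W)
m/x(-7) + 158/11 = 100/(60 + 5*(-7)) + 158/11 = 100/(60 - 35) + 158*(1/11) = 100/25 + 158/11 = 100*(1/25) + 158/11 = 4 + 158/11 = 202/11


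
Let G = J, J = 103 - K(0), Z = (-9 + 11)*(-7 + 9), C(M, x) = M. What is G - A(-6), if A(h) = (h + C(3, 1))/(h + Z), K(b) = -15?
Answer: 233/2 ≈ 116.50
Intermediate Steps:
Z = 4 (Z = 2*2 = 4)
J = 118 (J = 103 - 1*(-15) = 103 + 15 = 118)
G = 118
A(h) = (3 + h)/(4 + h) (A(h) = (h + 3)/(h + 4) = (3 + h)/(4 + h))
G - A(-6) = 118 - (3 - 6)/(4 - 6) = 118 - (-3)/(-2) = 118 - (-1)*(-3)/2 = 118 - 1*3/2 = 118 - 3/2 = 233/2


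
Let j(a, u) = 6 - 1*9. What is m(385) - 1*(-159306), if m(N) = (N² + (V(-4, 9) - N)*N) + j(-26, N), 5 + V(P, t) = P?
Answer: 155838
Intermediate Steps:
V(P, t) = -5 + P
j(a, u) = -3 (j(a, u) = 6 - 9 = -3)
m(N) = -3 + N² + N*(-9 - N) (m(N) = (N² + ((-5 - 4) - N)*N) - 3 = (N² + (-9 - N)*N) - 3 = (N² + N*(-9 - N)) - 3 = -3 + N² + N*(-9 - N))
m(385) - 1*(-159306) = (-3 - 9*385) - 1*(-159306) = (-3 - 3465) + 159306 = -3468 + 159306 = 155838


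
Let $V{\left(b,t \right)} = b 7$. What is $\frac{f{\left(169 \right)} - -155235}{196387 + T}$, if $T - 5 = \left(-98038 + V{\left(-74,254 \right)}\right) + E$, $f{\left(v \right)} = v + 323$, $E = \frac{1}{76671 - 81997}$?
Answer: $\frac{829402002}{521074535} \approx 1.5917$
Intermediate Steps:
$E = - \frac{1}{5326}$ ($E = \frac{1}{-5326} = - \frac{1}{5326} \approx -0.00018776$)
$V{\left(b,t \right)} = 7 b$
$f{\left(v \right)} = 323 + v$
$T = - \frac{524882627}{5326}$ ($T = 5 + \left(\left(-98038 + 7 \left(-74\right)\right) - \frac{1}{5326}\right) = 5 - \frac{524909257}{5326} = - \frac{524882627}{5326} \approx -98551.0$)
$\frac{f{\left(169 \right)} - -155235}{196387 + T} = \frac{\left(323 + 169\right) - -155235}{196387 - \frac{524882627}{5326}} = \frac{492 + 155235}{\frac{521074535}{5326}} = 155727 \cdot \frac{5326}{521074535} = \frac{829402002}{521074535}$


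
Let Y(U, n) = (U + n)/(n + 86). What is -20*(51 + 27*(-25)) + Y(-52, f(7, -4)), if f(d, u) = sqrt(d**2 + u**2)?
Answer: 91486343/7331 + 138*sqrt(65)/7331 ≈ 12480.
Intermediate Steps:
Y(U, n) = (U + n)/(86 + n)
-20*(51 + 27*(-25)) + Y(-52, f(7, -4)) = -20*(51 + 27*(-25)) + (-52 + sqrt(7**2 + (-4)**2))/(86 + sqrt(7**2 + (-4)**2)) = -20*(51 - 675) + (-52 + sqrt(49 + 16))/(86 + sqrt(49 + 16)) = -20*(-624) + (-52 + sqrt(65))/(86 + sqrt(65)) = 12480 + (-52 + sqrt(65))/(86 + sqrt(65))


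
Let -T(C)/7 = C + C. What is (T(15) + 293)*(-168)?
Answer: -13944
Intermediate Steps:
T(C) = -14*C (T(C) = -7*(C + C) = -14*C)
(T(15) + 293)*(-168) = (-14*15 + 293)*(-168) = (-210 + 293)*(-168) = 83*(-168) = -13944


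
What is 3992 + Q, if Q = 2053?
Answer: 6045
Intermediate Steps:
3992 + Q = 3992 + 2053 = 6045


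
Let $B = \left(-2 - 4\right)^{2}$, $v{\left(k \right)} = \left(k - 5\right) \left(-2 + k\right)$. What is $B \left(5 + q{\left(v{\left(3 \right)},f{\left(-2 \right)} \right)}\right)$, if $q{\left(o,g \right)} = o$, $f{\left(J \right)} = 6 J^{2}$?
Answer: $108$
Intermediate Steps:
$v{\left(k \right)} = \left(-5 + k\right) \left(-2 + k\right)$
$B = 36$ ($B = \left(-6\right)^{2} = 36$)
$B \left(5 + q{\left(v{\left(3 \right)},f{\left(-2 \right)} \right)}\right) = 36 \left(5 + \left(10 + 3^{2} - 21\right)\right) = 36 \left(5 + \left(10 + 9 - 21\right)\right) = 36 \left(5 - 2\right) = 36 \cdot 3 = 108$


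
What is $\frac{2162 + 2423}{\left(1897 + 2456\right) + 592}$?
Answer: $\frac{917}{989} \approx 0.9272$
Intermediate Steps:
$\frac{2162 + 2423}{\left(1897 + 2456\right) + 592} = \frac{4585}{4353 + 592} = \frac{4585}{4945} = 4585 \cdot \frac{1}{4945} = \frac{917}{989}$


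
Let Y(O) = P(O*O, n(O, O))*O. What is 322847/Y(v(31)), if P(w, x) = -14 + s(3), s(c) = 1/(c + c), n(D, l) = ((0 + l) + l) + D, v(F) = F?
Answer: -1937082/2573 ≈ -752.85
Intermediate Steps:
n(D, l) = D + 2*l (n(D, l) = (l + l) + D = 2*l + D = D + 2*l)
s(c) = 1/(2*c)
P(w, x) = -83/6 (P(w, x) = -14 + (½)/3 = -14 + (½)*(⅓) = -14 + ⅙ = -83/6)
Y(O) = -83*O/6
322847/Y(v(31)) = 322847/((-83/6*31)) = 322847/(-2573/6) = 322847*(-6/2573) = -1937082/2573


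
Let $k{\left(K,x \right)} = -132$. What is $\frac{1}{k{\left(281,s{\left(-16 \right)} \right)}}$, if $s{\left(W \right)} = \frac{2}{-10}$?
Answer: $- \frac{1}{132} \approx -0.0075758$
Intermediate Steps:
$s{\left(W \right)} = - \frac{1}{5}$ ($s{\left(W \right)} = 2 \left(- \frac{1}{10}\right) = - \frac{1}{5}$)
$\frac{1}{k{\left(281,s{\left(-16 \right)} \right)}} = \frac{1}{-132} = - \frac{1}{132}$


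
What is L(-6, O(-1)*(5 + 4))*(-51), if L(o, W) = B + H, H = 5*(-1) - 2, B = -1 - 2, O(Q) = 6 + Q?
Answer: 510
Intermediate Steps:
B = -3
H = -7 (H = -5 - 2 = -7)
L(o, W) = -10 (L(o, W) = -3 - 7 = -10)
L(-6, O(-1)*(5 + 4))*(-51) = -10*(-51) = 510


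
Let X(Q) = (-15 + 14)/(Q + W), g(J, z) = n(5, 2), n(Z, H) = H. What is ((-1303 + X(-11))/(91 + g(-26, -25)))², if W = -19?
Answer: 1527949921/7784100 ≈ 196.29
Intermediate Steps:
g(J, z) = 2
X(Q) = -1/(-19 + Q) (X(Q) = (-15 + 14)/(Q - 19) = -1/(-19 + Q))
((-1303 + X(-11))/(91 + g(-26, -25)))² = ((-1303 - 1/(-19 - 11))/(91 + 2))² = ((-1303 - 1/(-30))/93)² = ((-1303 - 1*(-1/30))*(1/93))² = ((-1303 + 1/30)*(1/93))² = (-39089/30*1/93)² = (-39089/2790)² = 1527949921/7784100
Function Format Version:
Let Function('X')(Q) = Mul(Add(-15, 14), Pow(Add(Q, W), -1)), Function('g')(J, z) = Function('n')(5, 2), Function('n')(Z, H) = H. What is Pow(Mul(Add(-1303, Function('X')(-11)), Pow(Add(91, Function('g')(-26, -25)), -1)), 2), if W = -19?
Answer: Rational(1527949921, 7784100) ≈ 196.29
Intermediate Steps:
Function('g')(J, z) = 2
Function('X')(Q) = Mul(-1, Pow(Add(-19, Q), -1)) (Function('X')(Q) = Mul(Add(-15, 14), Pow(Add(Q, -19), -1)) = Mul(-1, Pow(Add(-19, Q), -1)))
Pow(Mul(Add(-1303, Function('X')(-11)), Pow(Add(91, Function('g')(-26, -25)), -1)), 2) = Pow(Mul(Add(-1303, Mul(-1, Pow(Add(-19, -11), -1))), Pow(Add(91, 2), -1)), 2) = Pow(Mul(Add(-1303, Mul(-1, Pow(-30, -1))), Pow(93, -1)), 2) = Pow(Mul(Add(-1303, Mul(-1, Rational(-1, 30))), Rational(1, 93)), 2) = Pow(Mul(Add(-1303, Rational(1, 30)), Rational(1, 93)), 2) = Pow(Mul(Rational(-39089, 30), Rational(1, 93)), 2) = Pow(Rational(-39089, 2790), 2) = Rational(1527949921, 7784100)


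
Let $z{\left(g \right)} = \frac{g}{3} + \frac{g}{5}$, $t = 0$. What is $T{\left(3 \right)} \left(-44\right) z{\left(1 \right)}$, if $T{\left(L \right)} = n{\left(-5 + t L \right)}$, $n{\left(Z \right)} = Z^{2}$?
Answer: $- \frac{1760}{3} \approx -586.67$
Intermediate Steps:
$T{\left(L \right)} = 25$ ($T{\left(L \right)} = \left(-5 + 0 L\right)^{2} = \left(-5 + 0\right)^{2} = \left(-5\right)^{2} = 25$)
$z{\left(g \right)} = \frac{8 g}{15}$ ($z{\left(g \right)} = g \frac{1}{3} + g \frac{1}{5} = \frac{g}{3} + \frac{g}{5} = \frac{8 g}{15}$)
$T{\left(3 \right)} \left(-44\right) z{\left(1 \right)} = 25 \left(-44\right) \frac{8}{15} \cdot 1 = \left(-1100\right) \frac{8}{15} = - \frac{1760}{3}$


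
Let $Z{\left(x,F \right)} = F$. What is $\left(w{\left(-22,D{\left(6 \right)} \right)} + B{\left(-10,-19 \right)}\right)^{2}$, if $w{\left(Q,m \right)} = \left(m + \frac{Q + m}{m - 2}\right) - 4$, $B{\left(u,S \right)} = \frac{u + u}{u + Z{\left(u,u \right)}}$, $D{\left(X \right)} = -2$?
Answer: $1$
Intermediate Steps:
$B{\left(u,S \right)} = 1$ ($B{\left(u,S \right)} = \frac{u + u}{u + u} = \frac{2 u}{2 u} = 2 u \frac{1}{2 u} = 1$)
$w{\left(Q,m \right)} = -4 + m + \frac{Q + m}{-2 + m}$ ($w{\left(Q,m \right)} = \left(m + \frac{Q + m}{-2 + m}\right) - 4 = -4 + m + \frac{Q + m}{-2 + m}$)
$\left(w{\left(-22,D{\left(6 \right)} \right)} + B{\left(-10,-19 \right)}\right)^{2} = \left(\frac{8 - 22 + \left(-2\right)^{2} - -10}{-2 - 2} + 1\right)^{2} = \left(\frac{8 - 22 + 4 + 10}{-4} + 1\right)^{2} = \left(\left(- \frac{1}{4}\right) 0 + 1\right)^{2} = \left(0 + 1\right)^{2} = 1^{2} = 1$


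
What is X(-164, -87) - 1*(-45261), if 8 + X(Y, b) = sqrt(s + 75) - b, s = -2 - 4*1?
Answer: 45340 + sqrt(69) ≈ 45348.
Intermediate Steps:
s = -6 (s = -2 - 4 = -6)
X(Y, b) = -8 + sqrt(69) - b (X(Y, b) = -8 + (sqrt(-6 + 75) - b) = -8 + (sqrt(69) - b) = -8 + sqrt(69) - b)
X(-164, -87) - 1*(-45261) = (-8 + sqrt(69) - 1*(-87)) - 1*(-45261) = (-8 + sqrt(69) + 87) + 45261 = (79 + sqrt(69)) + 45261 = 45340 + sqrt(69)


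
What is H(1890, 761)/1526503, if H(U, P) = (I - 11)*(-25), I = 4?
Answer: 175/1526503 ≈ 0.00011464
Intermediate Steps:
H(U, P) = 175 (H(U, P) = (4 - 11)*(-25) = -7*(-25) = 175)
H(1890, 761)/1526503 = 175/1526503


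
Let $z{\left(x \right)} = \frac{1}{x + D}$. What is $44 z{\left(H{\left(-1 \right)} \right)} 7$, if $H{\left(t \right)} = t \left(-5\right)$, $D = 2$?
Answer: $44$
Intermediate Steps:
$H{\left(t \right)} = - 5 t$
$z{\left(x \right)} = \frac{1}{2 + x}$ ($z{\left(x \right)} = \frac{1}{x + 2} = \frac{1}{2 + x}$)
$44 z{\left(H{\left(-1 \right)} \right)} 7 = \frac{44}{2 - -5} \cdot 7 = \frac{44}{2 + 5} \cdot 7 = \frac{44}{7} \cdot 7 = 44$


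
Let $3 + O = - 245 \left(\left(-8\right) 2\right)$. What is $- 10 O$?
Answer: $-39170$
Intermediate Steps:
$O = 3917$ ($O = -3 - 245 \left(\left(-8\right) 2\right) = -3 - -3920 = -3 + 3920 = 3917$)
$- 10 O = \left(-10\right) 3917 = -39170$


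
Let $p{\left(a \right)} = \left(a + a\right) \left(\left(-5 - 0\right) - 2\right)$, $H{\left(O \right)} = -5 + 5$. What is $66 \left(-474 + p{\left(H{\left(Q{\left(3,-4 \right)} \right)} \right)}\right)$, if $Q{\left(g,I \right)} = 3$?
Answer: $-31284$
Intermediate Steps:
$H{\left(O \right)} = 0$
$p{\left(a \right)} = - 14 a$ ($p{\left(a \right)} = 2 a \left(\left(-5 + 0\right) - 2\right) = 2 a \left(-5 - 2\right) = 2 a \left(-7\right) = - 14 a$)
$66 \left(-474 + p{\left(H{\left(Q{\left(3,-4 \right)} \right)} \right)}\right) = 66 \left(-474 - 0\right) = 66 \left(-474 + 0\right) = 66 \left(-474\right) = -31284$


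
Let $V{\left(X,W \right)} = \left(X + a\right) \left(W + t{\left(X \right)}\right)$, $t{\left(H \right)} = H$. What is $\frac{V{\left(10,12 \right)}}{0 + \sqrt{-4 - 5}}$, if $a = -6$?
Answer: $- \frac{88 i}{3} \approx - 29.333 i$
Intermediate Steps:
$V{\left(X,W \right)} = \left(-6 + X\right) \left(W + X\right)$ ($V{\left(X,W \right)} = \left(X - 6\right) \left(W + X\right) = \left(-6 + X\right) \left(W + X\right)$)
$\frac{V{\left(10,12 \right)}}{0 + \sqrt{-4 - 5}} = \frac{10^{2} - 72 - 60 + 12 \cdot 10}{0 + \sqrt{-4 - 5}} = \frac{100 - 72 - 60 + 120}{0 + \sqrt{-9}} = \frac{1}{0 + 3 i} 88 = \frac{1}{3 i} 88 = - \frac{i}{3} \cdot 88 = - \frac{88 i}{3}$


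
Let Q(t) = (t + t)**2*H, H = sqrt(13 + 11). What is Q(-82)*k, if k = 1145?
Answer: 61591840*sqrt(6) ≈ 1.5087e+8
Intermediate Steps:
H = 2*sqrt(6) (H = sqrt(24) = 2*sqrt(6) ≈ 4.8990)
Q(t) = 8*sqrt(6)*t**2 (Q(t) = (t + t)**2*(2*sqrt(6)) = (2*t)**2*(2*sqrt(6)) = (4*t**2)*(2*sqrt(6)) = 8*sqrt(6)*t**2)
Q(-82)*k = (8*sqrt(6)*(-82)**2)*1145 = (8*sqrt(6)*6724)*1145 = (53792*sqrt(6))*1145 = 61591840*sqrt(6)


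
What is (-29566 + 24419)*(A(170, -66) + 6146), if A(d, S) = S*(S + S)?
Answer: -76474126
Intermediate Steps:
A(d, S) = 2*S² (A(d, S) = S*(2*S) = 2*S²)
(-29566 + 24419)*(A(170, -66) + 6146) = (-29566 + 24419)*(2*(-66)² + 6146) = -5147*(2*4356 + 6146) = -5147*(8712 + 6146) = -5147*14858 = -76474126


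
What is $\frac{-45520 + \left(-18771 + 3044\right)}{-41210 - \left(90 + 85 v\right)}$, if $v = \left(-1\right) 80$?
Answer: $\frac{61247}{34500} \approx 1.7753$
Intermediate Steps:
$v = -80$
$\frac{-45520 + \left(-18771 + 3044\right)}{-41210 - \left(90 + 85 v\right)} = \frac{-45520 + \left(-18771 + 3044\right)}{-41210 - -6710} = \frac{-45520 - 15727}{-41210 + \left(-90 + 6800\right)} = - \frac{61247}{-41210 + 6710} = - \frac{61247}{-34500} = \left(-61247\right) \left(- \frac{1}{34500}\right) = \frac{61247}{34500}$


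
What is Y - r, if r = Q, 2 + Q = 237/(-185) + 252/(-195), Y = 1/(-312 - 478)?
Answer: 1737361/379990 ≈ 4.5721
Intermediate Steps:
Y = -1/790 (Y = 1/(-790) = -1/790 ≈ -0.0012658)
Q = -10999/2405 (Q = -2 + (237/(-185) + 252/(-195)) = -2 + (237*(-1/185) + 252*(-1/195)) = -2 + (-237/185 - 84/65) = -2 - 6189/2405 = -10999/2405 ≈ -4.5734)
r = -10999/2405 ≈ -4.5734
Y - r = -1/790 - 1*(-10999/2405) = -1/790 + 10999/2405 = 1737361/379990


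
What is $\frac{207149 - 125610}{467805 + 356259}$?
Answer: $\frac{81539}{824064} \approx 0.098947$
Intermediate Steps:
$\frac{207149 - 125610}{467805 + 356259} = \frac{81539}{824064}$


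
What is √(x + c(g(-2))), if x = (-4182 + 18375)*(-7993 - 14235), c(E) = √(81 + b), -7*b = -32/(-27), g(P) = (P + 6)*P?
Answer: √(-139127563764 + 7*√320817)/21 ≈ 17762.0*I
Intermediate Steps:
g(P) = P*(6 + P) (g(P) = (6 + P)*P = P*(6 + P))
b = -32/189 (b = -(-32)/(7*(-27)) = -(-32)*(-1)/(7*27) = -⅐*32/27 = -32/189 ≈ -0.16931)
c(E) = √320817/63 (c(E) = √(81 - 32/189) = √(15277/189) = √320817/63)
x = -315482004 (x = 14193*(-22228) = -315482004)
√(x + c(g(-2))) = √(-315482004 + √320817/63)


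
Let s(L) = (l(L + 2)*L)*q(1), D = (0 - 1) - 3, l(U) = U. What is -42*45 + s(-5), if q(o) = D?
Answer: -1950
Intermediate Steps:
D = -4 (D = -1 - 3 = -4)
q(o) = -4
s(L) = -4*L*(2 + L) (s(L) = ((L + 2)*L)*(-4) = ((2 + L)*L)*(-4) = (L*(2 + L))*(-4) = -4*L*(2 + L))
-42*45 + s(-5) = -42*45 - 4*(-5)*(2 - 5) = -1890 - 4*(-5)*(-3) = -1890 - 60 = -1950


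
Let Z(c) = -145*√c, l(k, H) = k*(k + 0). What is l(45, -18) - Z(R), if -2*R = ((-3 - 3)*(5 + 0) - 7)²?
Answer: 2025 + 5365*I*√2/2 ≈ 2025.0 + 3793.6*I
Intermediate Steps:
R = -1369/2 (R = -((-3 - 3)*(5 + 0) - 7)²/2 = -(-6*5 - 7)²/2 = -(-30 - 7)²/2 = -½*(-37)² = -½*1369 = -1369/2 ≈ -684.50)
l(k, H) = k² (l(k, H) = k*k = k²)
l(45, -18) - Z(R) = 45² - (-145)*√(-1369/2) = 2025 - (-145)*37*I*√2/2 = 2025 - (-5365)*I*√2/2 = 2025 + 5365*I*√2/2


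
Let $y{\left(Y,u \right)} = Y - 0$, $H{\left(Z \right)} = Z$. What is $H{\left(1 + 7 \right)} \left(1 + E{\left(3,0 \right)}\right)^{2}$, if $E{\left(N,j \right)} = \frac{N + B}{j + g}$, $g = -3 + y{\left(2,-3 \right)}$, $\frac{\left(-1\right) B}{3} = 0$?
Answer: $32$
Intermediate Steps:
$B = 0$ ($B = \left(-3\right) 0 = 0$)
$y{\left(Y,u \right)} = Y$ ($y{\left(Y,u \right)} = Y + 0 = Y$)
$g = -1$ ($g = -3 + 2 = -1$)
$E{\left(N,j \right)} = \frac{N}{-1 + j}$ ($E{\left(N,j \right)} = \frac{N + 0}{j - 1} = \frac{N}{-1 + j}$)
$H{\left(1 + 7 \right)} \left(1 + E{\left(3,0 \right)}\right)^{2} = \left(1 + 7\right) \left(1 + \frac{3}{-1 + 0}\right)^{2} = 8 \left(1 + \frac{3}{-1}\right)^{2} = 8 \left(1 + 3 \left(-1\right)\right)^{2} = 8 \left(1 - 3\right)^{2} = 8 \left(-2\right)^{2} = 8 \cdot 4 = 32$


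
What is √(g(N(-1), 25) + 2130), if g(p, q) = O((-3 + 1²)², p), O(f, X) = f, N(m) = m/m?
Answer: √2134 ≈ 46.195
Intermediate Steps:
N(m) = 1
g(p, q) = 4 (g(p, q) = (-3 + 1²)² = (-3 + 1)² = (-2)² = 4)
√(g(N(-1), 25) + 2130) = √(4 + 2130) = √2134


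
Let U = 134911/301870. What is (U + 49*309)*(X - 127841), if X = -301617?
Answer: -981472272049549/150935 ≈ -6.5026e+9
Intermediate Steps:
U = 134911/301870 (U = 134911*(1/301870) = 134911/301870 ≈ 0.44692)
(U + 49*309)*(X - 127841) = (134911/301870 + 49*309)*(-301617 - 127841) = (134911/301870 + 15141)*(-429458) = (4570748581/301870)*(-429458) = -981472272049549/150935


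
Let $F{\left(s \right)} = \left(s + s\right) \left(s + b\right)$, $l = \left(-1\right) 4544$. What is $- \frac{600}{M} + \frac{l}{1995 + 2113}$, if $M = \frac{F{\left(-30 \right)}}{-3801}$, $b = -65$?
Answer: $\frac{7785670}{19513} \approx 399.0$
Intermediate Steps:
$l = -4544$
$F{\left(s \right)} = 2 s \left(-65 + s\right)$ ($F{\left(s \right)} = \left(s + s\right) \left(s - 65\right) = 2 s \left(-65 + s\right)$)
$M = - \frac{1900}{1267}$ ($M = \frac{2 \left(-30\right) \left(-65 - 30\right)}{-3801} = 2 \left(-30\right) \left(-95\right) \left(- \frac{1}{3801}\right) = 5700 \left(- \frac{1}{3801}\right) = - \frac{1900}{1267} \approx -1.4996$)
$- \frac{600}{M} + \frac{l}{1995 + 2113} = - \frac{600}{- \frac{1900}{1267}} - \frac{4544}{1995 + 2113} = \left(-600\right) \left(- \frac{1267}{1900}\right) - \frac{4544}{4108} = \frac{7602}{19} - \frac{1136}{1027} = \frac{7785670}{19513}$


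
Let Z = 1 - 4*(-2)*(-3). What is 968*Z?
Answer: -22264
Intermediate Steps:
Z = -23 (Z = 1 + 8*(-3) = 1 - 24 = -23)
968*Z = 968*(-23) = -22264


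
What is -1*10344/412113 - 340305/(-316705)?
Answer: 9131207863/8701216511 ≈ 1.0494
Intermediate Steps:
-1*10344/412113 - 340305/(-316705) = -10344*1/412113 - 340305*(-1/316705) = -3448/137371 + 68061/63341 = 9131207863/8701216511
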